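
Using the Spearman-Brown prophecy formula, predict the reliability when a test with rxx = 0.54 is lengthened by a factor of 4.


r_new = (n * rxx) / (1 + (n-1) * rxx)
r_new = (4 * 0.54) / (1 + 3 * 0.54)
r_new = 2.16 / 2.62
r_new = 0.8244

0.8244


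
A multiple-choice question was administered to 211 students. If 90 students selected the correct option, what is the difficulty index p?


Item difficulty p = number correct / total examinees
p = 90 / 211
p = 0.4265

0.4265


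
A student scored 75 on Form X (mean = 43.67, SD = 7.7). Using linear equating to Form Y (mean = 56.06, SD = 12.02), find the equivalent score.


slope = SD_Y / SD_X = 12.02 / 7.7 ~ 1.561
intercept = mean_Y - slope * mean_X = 56.06 - (12.02 / 7.7) * 43.67 ~ -12.1106
Y = slope * X + intercept. To avoid rounding drift from the rounded slope/intercept, evaluate the equivalent form Y = mean_Y + SD_Y * (X - mean_X) / SD_X at full precision:
Y = 56.06 + 12.02 * (75 - 43.67) / 7.7
Y = 56.06 + 12.02 * 31.33 / 7.7
Y = 56.06 + 376.5866 / 7.7
Y = 56.06 + 48.9074
Y = 104.9674

104.9674


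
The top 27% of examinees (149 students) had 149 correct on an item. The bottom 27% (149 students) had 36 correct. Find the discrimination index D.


p_upper = 149/149 = 1.0
p_lower = 36/149 = 0.2416
D = 1.0 - 0.2416 = 0.7584

0.7584


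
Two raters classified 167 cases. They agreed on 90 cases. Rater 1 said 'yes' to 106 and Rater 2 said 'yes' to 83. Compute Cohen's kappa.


P_o = 90/167 = 0.538922
P_e = (106*83 + 61*84) / 27889 = 0.499193
kappa = (P_o - P_e) / (1 - P_e)
kappa = (0.538922 - 0.499193) / (1 - 0.499193)
kappa = 0.0793

0.0793


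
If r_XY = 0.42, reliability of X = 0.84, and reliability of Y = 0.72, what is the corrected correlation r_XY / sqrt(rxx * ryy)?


r_corrected = rxy / sqrt(rxx * ryy)
= 0.42 / sqrt(0.84 * 0.72)
= 0.42 / sqrt(0.6048)
= 0.42 / 0.777689
r_corrected = 0.5401

0.5401


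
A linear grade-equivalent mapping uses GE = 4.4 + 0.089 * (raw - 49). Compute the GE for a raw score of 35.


raw - median = 35 - 49 = -14
slope * diff = 0.089 * -14 = -1.246
GE = 4.4 + -1.246
GE = 3.154

3.154


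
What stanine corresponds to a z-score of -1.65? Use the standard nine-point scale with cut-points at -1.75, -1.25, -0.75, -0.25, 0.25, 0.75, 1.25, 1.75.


Stanine boundaries: [-1.75, -1.25, -0.75, -0.25, 0.25, 0.75, 1.25, 1.75]
z = -1.65
Check each boundary:
  z >= -1.75 -> could be stanine 2
  z < -1.25
  z < -0.75
  z < -0.25
  z < 0.25
  z < 0.75
  z < 1.25
  z < 1.75
Highest qualifying boundary gives stanine = 2

2


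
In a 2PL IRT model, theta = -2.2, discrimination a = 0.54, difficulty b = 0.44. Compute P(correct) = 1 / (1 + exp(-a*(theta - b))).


a*(theta - b) = 0.54 * (-2.2 - 0.44) = -1.4256
exp(--1.4256) = 4.1604
P = 1 / (1 + 4.1604)
P = 0.1938

0.1938


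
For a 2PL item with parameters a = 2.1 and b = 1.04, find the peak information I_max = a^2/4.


For 2PL, max info at theta = b = 1.04
I_max = a^2 / 4 = 2.1^2 / 4
= 4.41 / 4
I_max = 1.1025

1.1025


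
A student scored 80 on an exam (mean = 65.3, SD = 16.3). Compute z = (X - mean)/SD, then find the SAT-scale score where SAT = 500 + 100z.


z = (X - mean) / SD = (80 - 65.3) / 16.3
z = 14.7 / 16.3
z = 0.9018
SAT-scale = SAT = 500 + 100z
Carry z at full precision (z = 14.7 / 16.3) into the conversion:
SAT-scale = 500 + 100 * (14.7 / 16.3) = 500 + 1470 / 16.3
SAT-scale = 500 + 90.184
SAT-scale = 590.184

590.184


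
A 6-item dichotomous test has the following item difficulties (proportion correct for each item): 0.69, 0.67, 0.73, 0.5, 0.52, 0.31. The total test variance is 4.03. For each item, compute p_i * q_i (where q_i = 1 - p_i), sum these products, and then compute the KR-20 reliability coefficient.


For each item, compute p_i * q_i:
  Item 1: 0.69 * 0.31 = 0.2139
  Item 2: 0.67 * 0.33 = 0.2211
  Item 3: 0.73 * 0.27 = 0.1971
  Item 4: 0.5 * 0.5 = 0.25
  Item 5: 0.52 * 0.48 = 0.2496
  Item 6: 0.31 * 0.69 = 0.2139
Sum(p_i * q_i) = 0.2139 + 0.2211 + 0.1971 + 0.25 + 0.2496 + 0.2139 = 1.3456
KR-20 = (k/(k-1)) * (1 - Sum(p_i*q_i) / Var_total)
= (6/5) * (1 - 1.3456/4.03)
= 1.2 * 0.6661
KR-20 = 0.7993

0.7993


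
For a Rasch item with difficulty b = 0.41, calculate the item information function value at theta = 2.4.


P = 1/(1+exp(-(2.4-0.41))) = 0.8797
I = P*(1-P) = 0.8797 * 0.1203
I = 0.1058

0.1058


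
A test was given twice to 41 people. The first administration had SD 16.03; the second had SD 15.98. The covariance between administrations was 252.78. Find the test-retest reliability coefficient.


r = cov(X,Y) / (SD_X * SD_Y)
r = 252.78 / (16.03 * 15.98)
r = 252.78 / 256.1594
r = 0.9868

0.9868


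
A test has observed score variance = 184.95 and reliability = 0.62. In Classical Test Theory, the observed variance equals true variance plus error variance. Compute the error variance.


var_true = rxx * var_obs = 0.62 * 184.95 = 114.669
var_error = var_obs - var_true
var_error = 184.95 - 114.669
var_error = 70.281

70.281


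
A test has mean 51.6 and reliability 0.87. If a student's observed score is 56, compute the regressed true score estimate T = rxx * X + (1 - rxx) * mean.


T_est = rxx * X + (1 - rxx) * mean
T_est = 0.87 * 56 + 0.13 * 51.6
T_est = 48.72 + 6.708
T_est = 55.428

55.428


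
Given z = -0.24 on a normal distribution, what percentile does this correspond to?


CDF(z) = 0.5 * (1 + erf(z/sqrt(2)))
erf(-0.1697) = -0.1897
CDF = 0.4052
Percentile rank = 0.4052 * 100 = 40.52

40.52


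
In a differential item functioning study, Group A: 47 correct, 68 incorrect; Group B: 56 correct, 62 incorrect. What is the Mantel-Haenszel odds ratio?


Odds_A = 47/68 = 0.6912
Odds_B = 56/62 = 0.9032
OR = Odds_A / Odds_B = 0.6912 / 0.9032
Exactly, OR = (47 * 62) / (68 * 56) = 2914 / 3808
OR = 0.7652

0.7652


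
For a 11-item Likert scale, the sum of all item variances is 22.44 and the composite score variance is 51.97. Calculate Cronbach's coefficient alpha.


alpha = (k/(k-1)) * (1 - sum(si^2)/s_total^2)
= (11/10) * (1 - 22.44/51.97)
alpha = 0.625

0.625


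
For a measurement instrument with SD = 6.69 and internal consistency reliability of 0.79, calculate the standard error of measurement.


SEM = SD * sqrt(1 - rxx)
SEM = 6.69 * sqrt(1 - 0.79)
SEM = 6.69 * sqrt(0.21) = 6.69 * 0.458258
SEM = 3.0657

3.0657


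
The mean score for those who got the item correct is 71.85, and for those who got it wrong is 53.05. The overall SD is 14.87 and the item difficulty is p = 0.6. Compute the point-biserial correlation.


q = 1 - p = 0.4
rpb = ((M1 - M0) / SD) * sqrt(p * q)
rpb = ((71.85 - 53.05) / 14.87) * sqrt(0.6 * 0.4)
rpb = 0.6194

0.6194


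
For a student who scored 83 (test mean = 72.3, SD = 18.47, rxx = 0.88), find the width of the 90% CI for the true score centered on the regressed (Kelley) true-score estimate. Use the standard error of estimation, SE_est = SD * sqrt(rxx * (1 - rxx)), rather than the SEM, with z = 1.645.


True score estimate = 0.88*83 + 0.12*72.3 = 81.716
SE_est = SD * sqrt(rxx * (1 - rxx)) = 18.47 * sqrt(0.88 * 0.12) = 18.47 * sqrt(0.1056) = 6.00204
CI = T_est +/- z * SE_est, so width = 2 * z * SE_est = 2 * 1.645 * 6.00204
Width = 19.7467

19.7467


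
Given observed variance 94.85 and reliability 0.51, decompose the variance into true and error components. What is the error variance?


var_true = rxx * var_obs = 0.51 * 94.85 = 48.3735
var_error = var_obs - var_true
var_error = 94.85 - 48.3735
var_error = 46.4765

46.4765


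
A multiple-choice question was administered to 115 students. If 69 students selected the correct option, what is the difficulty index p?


Item difficulty p = number correct / total examinees
p = 69 / 115
p = 0.6

0.6


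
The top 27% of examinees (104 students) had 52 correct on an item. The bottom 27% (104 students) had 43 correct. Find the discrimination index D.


p_upper = 52/104 = 0.5
p_lower = 43/104 = 0.4135
D = 0.5 - 0.4135 = 0.0865

0.0865


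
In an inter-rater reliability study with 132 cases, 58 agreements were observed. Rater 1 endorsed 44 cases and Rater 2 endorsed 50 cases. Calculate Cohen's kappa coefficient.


P_o = 58/132 = 0.439394
P_e = (44*50 + 88*82) / 17424 = 0.540404
kappa = (P_o - P_e) / (1 - P_e)
kappa = (0.439394 - 0.540404) / (1 - 0.540404)
kappa = -0.2198

-0.2198


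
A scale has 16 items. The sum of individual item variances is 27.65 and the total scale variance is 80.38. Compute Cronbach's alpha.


alpha = (k/(k-1)) * (1 - sum(si^2)/s_total^2)
= (16/15) * (1 - 27.65/80.38)
alpha = 0.6997

0.6997


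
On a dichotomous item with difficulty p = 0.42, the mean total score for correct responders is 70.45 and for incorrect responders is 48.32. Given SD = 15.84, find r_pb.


q = 1 - p = 0.58
rpb = ((M1 - M0) / SD) * sqrt(p * q)
rpb = ((70.45 - 48.32) / 15.84) * sqrt(0.42 * 0.58)
rpb = 0.6895

0.6895


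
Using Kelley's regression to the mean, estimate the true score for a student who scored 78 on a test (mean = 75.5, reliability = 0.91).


T_est = rxx * X + (1 - rxx) * mean
T_est = 0.91 * 78 + 0.09 * 75.5
T_est = 70.98 + 6.795
T_est = 77.775

77.775


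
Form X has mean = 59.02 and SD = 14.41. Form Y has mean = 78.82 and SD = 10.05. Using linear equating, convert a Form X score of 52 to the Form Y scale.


slope = SD_Y / SD_X = 10.05 / 14.41 ~ 0.6974
intercept = mean_Y - slope * mean_X = 78.82 - (10.05 / 14.41) * 59.02 ~ 37.6575
Y = slope * X + intercept. To avoid rounding drift from the rounded slope/intercept, evaluate the equivalent form Y = mean_Y + SD_Y * (X - mean_X) / SD_X at full precision:
Y = 78.82 + 10.05 * (52 - 59.02) / 14.41
Y = 78.82 - 10.05 * 7.02 / 14.41
Y = 78.82 - 70.551 / 14.41
Y = 78.82 - 4.896
Y = 73.924

73.924


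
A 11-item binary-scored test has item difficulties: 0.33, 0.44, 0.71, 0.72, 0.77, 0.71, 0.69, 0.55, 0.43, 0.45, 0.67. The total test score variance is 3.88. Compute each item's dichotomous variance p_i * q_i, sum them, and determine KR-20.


For each item, compute p_i * q_i:
  Item 1: 0.33 * 0.67 = 0.2211
  Item 2: 0.44 * 0.56 = 0.2464
  Item 3: 0.71 * 0.29 = 0.2059
  Item 4: 0.72 * 0.28 = 0.2016
  Item 5: 0.77 * 0.23 = 0.1771
  Item 6: 0.71 * 0.29 = 0.2059
  Item 7: 0.69 * 0.31 = 0.2139
  Item 8: 0.55 * 0.45 = 0.2475
  Item 9: 0.43 * 0.57 = 0.2451
  Item 10: 0.45 * 0.55 = 0.2475
  Item 11: 0.67 * 0.33 = 0.2211
Sum(p_i * q_i) = 0.2211 + 0.2464 + 0.2059 + 0.2016 + 0.1771 + 0.2059 + 0.2139 + 0.2475 + 0.2451 + 0.2475 + 0.2211 = 2.4331
KR-20 = (k/(k-1)) * (1 - Sum(p_i*q_i) / Var_total)
= (11/10) * (1 - 2.4331/3.88)
= 1.1 * 0.3729
KR-20 = 0.4102

0.4102


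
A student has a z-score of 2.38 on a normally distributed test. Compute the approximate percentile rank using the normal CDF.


CDF(z) = 0.5 * (1 + erf(z/sqrt(2)))
erf(1.6829) = 0.9827
CDF = 0.9913
Percentile rank = 0.9913 * 100 = 99.13

99.13


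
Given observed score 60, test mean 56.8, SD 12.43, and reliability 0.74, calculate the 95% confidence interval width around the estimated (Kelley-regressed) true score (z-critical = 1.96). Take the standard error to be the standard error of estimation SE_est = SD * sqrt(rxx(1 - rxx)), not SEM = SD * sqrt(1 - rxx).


True score estimate = 0.74*60 + 0.26*56.8 = 59.168
SE_est = SD * sqrt(rxx * (1 - rxx)) = 12.43 * sqrt(0.74 * 0.26) = 12.43 * sqrt(0.1924) = 5.452224
CI = T_est +/- z * SE_est, so width = 2 * z * SE_est = 2 * 1.96 * 5.452224
Width = 21.3727

21.3727


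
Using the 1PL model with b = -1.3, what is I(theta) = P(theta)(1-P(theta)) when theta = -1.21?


P = 1/(1+exp(-(-1.21--1.3))) = 0.5225
I = P*(1-P) = 0.5225 * 0.4775
I = 0.2495

0.2495


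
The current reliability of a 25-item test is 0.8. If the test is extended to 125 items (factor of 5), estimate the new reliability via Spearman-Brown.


r_new = (n * rxx) / (1 + (n-1) * rxx)
r_new = (5 * 0.8) / (1 + 4 * 0.8)
r_new = 4.0 / 4.2
r_new = 0.9524

0.9524


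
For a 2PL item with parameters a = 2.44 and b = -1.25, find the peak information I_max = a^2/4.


For 2PL, max info at theta = b = -1.25
I_max = a^2 / 4 = 2.44^2 / 4
= 5.9536 / 4
I_max = 1.4884

1.4884


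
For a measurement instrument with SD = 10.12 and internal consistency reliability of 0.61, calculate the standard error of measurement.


SEM = SD * sqrt(1 - rxx)
SEM = 10.12 * sqrt(1 - 0.61)
SEM = 10.12 * sqrt(0.39) = 10.12 * 0.6245
SEM = 6.3199

6.3199


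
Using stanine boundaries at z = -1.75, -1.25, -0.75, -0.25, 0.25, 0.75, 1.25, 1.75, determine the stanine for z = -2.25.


Stanine boundaries: [-1.75, -1.25, -0.75, -0.25, 0.25, 0.75, 1.25, 1.75]
z = -2.25
Check each boundary:
  z < -1.75
  z < -1.25
  z < -0.75
  z < -0.25
  z < 0.25
  z < 0.75
  z < 1.25
  z < 1.75
Highest qualifying boundary gives stanine = 1

1


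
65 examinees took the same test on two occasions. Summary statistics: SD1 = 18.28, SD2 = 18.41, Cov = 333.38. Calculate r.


r = cov(X,Y) / (SD_X * SD_Y)
r = 333.38 / (18.28 * 18.41)
r = 333.38 / 336.5348
r = 0.9906

0.9906


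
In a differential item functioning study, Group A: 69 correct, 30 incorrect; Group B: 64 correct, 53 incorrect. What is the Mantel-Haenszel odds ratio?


Odds_A = 69/30 = 2.3
Odds_B = 64/53 = 1.2075
OR = Odds_A / Odds_B = 2.3 / 1.2075
Exactly, OR = (69 * 53) / (30 * 64) = 3657 / 1920
OR = 1.9047

1.9047


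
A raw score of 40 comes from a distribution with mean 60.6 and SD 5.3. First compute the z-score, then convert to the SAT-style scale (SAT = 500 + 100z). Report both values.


z = (X - mean) / SD = (40 - 60.6) / 5.3
z = -20.6 / 5.3
z = -3.8868
SAT-scale = SAT = 500 + 100z
Carry z at full precision (z = -20.6 / 5.3) into the conversion:
SAT-scale = 500 + 100 * (-20.6 / 5.3) = 500 + -2060 / 5.3
SAT-scale = 500 + -388.6792
SAT-scale = 111.3208

111.3208


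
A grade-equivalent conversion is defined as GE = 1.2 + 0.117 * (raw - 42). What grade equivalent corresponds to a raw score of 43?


raw - median = 43 - 42 = 1
slope * diff = 0.117 * 1 = 0.117
GE = 1.2 + 0.117
GE = 1.317

1.317


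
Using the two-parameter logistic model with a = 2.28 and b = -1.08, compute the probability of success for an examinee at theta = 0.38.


a*(theta - b) = 2.28 * (0.38 - -1.08) = 3.3288
exp(-3.3288) = 0.0358
P = 1 / (1 + 0.0358)
P = 0.9654

0.9654


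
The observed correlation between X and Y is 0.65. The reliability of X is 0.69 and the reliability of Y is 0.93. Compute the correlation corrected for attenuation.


r_corrected = rxy / sqrt(rxx * ryy)
= 0.65 / sqrt(0.69 * 0.93)
= 0.65 / sqrt(0.6417)
= 0.65 / 0.801062
r_corrected = 0.8114

0.8114


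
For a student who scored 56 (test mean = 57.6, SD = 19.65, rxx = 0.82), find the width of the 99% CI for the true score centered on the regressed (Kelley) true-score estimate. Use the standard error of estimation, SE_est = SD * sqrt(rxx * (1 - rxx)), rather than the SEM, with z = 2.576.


True score estimate = 0.82*56 + 0.18*57.6 = 56.288
SE_est = SD * sqrt(rxx * (1 - rxx)) = 19.65 * sqrt(0.82 * 0.18) = 19.65 * sqrt(0.1476) = 7.549283
CI = T_est +/- z * SE_est, so width = 2 * z * SE_est = 2 * 2.576 * 7.549283
Width = 38.8939

38.8939


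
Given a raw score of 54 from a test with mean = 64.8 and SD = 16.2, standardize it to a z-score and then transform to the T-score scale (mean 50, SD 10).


z = (X - mean) / SD = (54 - 64.8) / 16.2
z = -10.8 / 16.2
z = -0.6667
T-score = T = 50 + 10z
Carry z at full precision (z = -10.8 / 16.2) into the conversion:
T-score = 50 + 10 * (-10.8 / 16.2) = 50 + -108 / 16.2
T-score = 50 + -6.6667
T-score = 43.3333

43.3333


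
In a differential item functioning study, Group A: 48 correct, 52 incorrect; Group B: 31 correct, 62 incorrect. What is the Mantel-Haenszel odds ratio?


Odds_A = 48/52 = 0.9231
Odds_B = 31/62 = 0.5
OR = Odds_A / Odds_B = 0.9231 / 0.5
Exactly, OR = (48 * 62) / (52 * 31) = 2976 / 1612
OR = 1.8462

1.8462


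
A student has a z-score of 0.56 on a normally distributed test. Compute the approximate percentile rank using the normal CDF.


CDF(z) = 0.5 * (1 + erf(z/sqrt(2)))
erf(0.396) = 0.4245
CDF = 0.7123
Percentile rank = 0.7123 * 100 = 71.23

71.23


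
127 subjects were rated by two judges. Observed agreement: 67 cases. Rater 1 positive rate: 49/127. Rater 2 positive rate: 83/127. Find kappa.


P_o = 67/127 = 0.527559
P_e = (49*83 + 78*44) / 16129 = 0.464939
kappa = (P_o - P_e) / (1 - P_e)
kappa = (0.527559 - 0.464939) / (1 - 0.464939)
kappa = 0.117

0.117


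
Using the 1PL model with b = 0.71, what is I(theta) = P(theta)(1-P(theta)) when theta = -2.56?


P = 1/(1+exp(-(-2.56-0.71))) = 0.0366
I = P*(1-P) = 0.0366 * 0.9634
I = 0.0353

0.0353


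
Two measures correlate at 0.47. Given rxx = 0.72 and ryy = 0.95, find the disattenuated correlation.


r_corrected = rxy / sqrt(rxx * ryy)
= 0.47 / sqrt(0.72 * 0.95)
= 0.47 / sqrt(0.684)
= 0.47 / 0.827043
r_corrected = 0.5683

0.5683


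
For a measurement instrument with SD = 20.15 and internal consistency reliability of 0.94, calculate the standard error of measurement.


SEM = SD * sqrt(1 - rxx)
SEM = 20.15 * sqrt(1 - 0.94)
SEM = 20.15 * sqrt(0.06) = 20.15 * 0.244949
SEM = 4.9357

4.9357


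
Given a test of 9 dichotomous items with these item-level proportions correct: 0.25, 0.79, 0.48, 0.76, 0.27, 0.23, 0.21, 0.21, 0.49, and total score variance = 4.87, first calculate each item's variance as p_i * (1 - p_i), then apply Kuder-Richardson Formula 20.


For each item, compute p_i * q_i:
  Item 1: 0.25 * 0.75 = 0.1875
  Item 2: 0.79 * 0.21 = 0.1659
  Item 3: 0.48 * 0.52 = 0.2496
  Item 4: 0.76 * 0.24 = 0.1824
  Item 5: 0.27 * 0.73 = 0.1971
  Item 6: 0.23 * 0.77 = 0.1771
  Item 7: 0.21 * 0.79 = 0.1659
  Item 8: 0.21 * 0.79 = 0.1659
  Item 9: 0.49 * 0.51 = 0.2499
Sum(p_i * q_i) = 0.1875 + 0.1659 + 0.2496 + 0.1824 + 0.1971 + 0.1771 + 0.1659 + 0.1659 + 0.2499 = 1.7413
KR-20 = (k/(k-1)) * (1 - Sum(p_i*q_i) / Var_total)
= (9/8) * (1 - 1.7413/4.87)
= 1.125 * 0.6424
KR-20 = 0.7227

0.7227


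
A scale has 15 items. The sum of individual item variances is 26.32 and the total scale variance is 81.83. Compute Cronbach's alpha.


alpha = (k/(k-1)) * (1 - sum(si^2)/s_total^2)
= (15/14) * (1 - 26.32/81.83)
alpha = 0.7268

0.7268


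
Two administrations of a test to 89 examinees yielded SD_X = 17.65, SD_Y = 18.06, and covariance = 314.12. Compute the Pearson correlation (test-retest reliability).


r = cov(X,Y) / (SD_X * SD_Y)
r = 314.12 / (17.65 * 18.06)
r = 314.12 / 318.759
r = 0.9854

0.9854


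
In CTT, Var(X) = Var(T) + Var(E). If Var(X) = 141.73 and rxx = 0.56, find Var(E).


var_true = rxx * var_obs = 0.56 * 141.73 = 79.3688
var_error = var_obs - var_true
var_error = 141.73 - 79.3688
var_error = 62.3612

62.3612


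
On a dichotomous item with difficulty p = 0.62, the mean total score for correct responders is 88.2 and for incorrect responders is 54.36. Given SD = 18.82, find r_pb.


q = 1 - p = 0.38
rpb = ((M1 - M0) / SD) * sqrt(p * q)
rpb = ((88.2 - 54.36) / 18.82) * sqrt(0.62 * 0.38)
rpb = 0.8728

0.8728


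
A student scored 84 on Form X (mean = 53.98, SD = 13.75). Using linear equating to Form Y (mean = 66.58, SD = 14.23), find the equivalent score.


slope = SD_Y / SD_X = 14.23 / 13.75 ~ 1.0349
intercept = mean_Y - slope * mean_X = 66.58 - (14.23 / 13.75) * 53.98 ~ 10.7156
Y = slope * X + intercept. To avoid rounding drift from the rounded slope/intercept, evaluate the equivalent form Y = mean_Y + SD_Y * (X - mean_X) / SD_X at full precision:
Y = 66.58 + 14.23 * (84 - 53.98) / 13.75
Y = 66.58 + 14.23 * 30.02 / 13.75
Y = 66.58 + 427.1846 / 13.75
Y = 66.58 + 31.068
Y = 97.648

97.648


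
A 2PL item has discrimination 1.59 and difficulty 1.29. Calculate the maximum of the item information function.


For 2PL, max info at theta = b = 1.29
I_max = a^2 / 4 = 1.59^2 / 4
= 2.5281 / 4
I_max = 0.632

0.632


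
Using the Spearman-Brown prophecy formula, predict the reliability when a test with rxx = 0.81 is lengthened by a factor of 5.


r_new = (n * rxx) / (1 + (n-1) * rxx)
r_new = (5 * 0.81) / (1 + 4 * 0.81)
r_new = 4.05 / 4.24
r_new = 0.9552

0.9552


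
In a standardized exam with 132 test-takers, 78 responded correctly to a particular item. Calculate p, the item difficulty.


Item difficulty p = number correct / total examinees
p = 78 / 132
p = 0.5909

0.5909


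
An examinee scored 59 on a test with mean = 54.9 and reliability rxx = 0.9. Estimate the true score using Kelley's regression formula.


T_est = rxx * X + (1 - rxx) * mean
T_est = 0.9 * 59 + 0.1 * 54.9
T_est = 53.1 + 5.49
T_est = 58.59

58.59


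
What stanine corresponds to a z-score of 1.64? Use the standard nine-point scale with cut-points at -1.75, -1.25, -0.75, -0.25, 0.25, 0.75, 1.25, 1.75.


Stanine boundaries: [-1.75, -1.25, -0.75, -0.25, 0.25, 0.75, 1.25, 1.75]
z = 1.64
Check each boundary:
  z >= -1.75 -> could be stanine 2
  z >= -1.25 -> could be stanine 3
  z >= -0.75 -> could be stanine 4
  z >= -0.25 -> could be stanine 5
  z >= 0.25 -> could be stanine 6
  z >= 0.75 -> could be stanine 7
  z >= 1.25 -> could be stanine 8
  z < 1.75
Highest qualifying boundary gives stanine = 8

8


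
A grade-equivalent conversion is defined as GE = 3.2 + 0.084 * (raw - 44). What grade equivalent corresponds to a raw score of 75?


raw - median = 75 - 44 = 31
slope * diff = 0.084 * 31 = 2.604
GE = 3.2 + 2.604
GE = 5.804

5.804


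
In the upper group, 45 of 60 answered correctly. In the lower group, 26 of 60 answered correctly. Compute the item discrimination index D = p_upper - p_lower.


p_upper = 45/60 = 0.75
p_lower = 26/60 = 0.4333
D = 0.75 - 0.4333 = 0.3167

0.3167


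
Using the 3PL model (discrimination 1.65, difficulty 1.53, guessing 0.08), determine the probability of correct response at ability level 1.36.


logit = 1.65*(1.36 - 1.53) = -0.2805
P* = 1/(1 + exp(--0.2805)) = 0.4303
P = 0.08 + (1 - 0.08) * 0.4303
P = 0.4759

0.4759


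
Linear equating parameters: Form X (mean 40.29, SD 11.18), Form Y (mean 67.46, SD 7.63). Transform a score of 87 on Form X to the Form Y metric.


slope = SD_Y / SD_X = 7.63 / 11.18 ~ 0.6825
intercept = mean_Y - slope * mean_X = 67.46 - (7.63 / 11.18) * 40.29 ~ 39.9633
Y = slope * X + intercept. To avoid rounding drift from the rounded slope/intercept, evaluate the equivalent form Y = mean_Y + SD_Y * (X - mean_X) / SD_X at full precision:
Y = 67.46 + 7.63 * (87 - 40.29) / 11.18
Y = 67.46 + 7.63 * 46.71 / 11.18
Y = 67.46 + 356.3973 / 11.18
Y = 67.46 + 31.8781
Y = 99.3381

99.3381


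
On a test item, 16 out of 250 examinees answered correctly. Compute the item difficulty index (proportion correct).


Item difficulty p = number correct / total examinees
p = 16 / 250
p = 0.064

0.064


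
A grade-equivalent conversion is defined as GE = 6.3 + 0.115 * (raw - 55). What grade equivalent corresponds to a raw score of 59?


raw - median = 59 - 55 = 4
slope * diff = 0.115 * 4 = 0.46
GE = 6.3 + 0.46
GE = 6.76

6.76


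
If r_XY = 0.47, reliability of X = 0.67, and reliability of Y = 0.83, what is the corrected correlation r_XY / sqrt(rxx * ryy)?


r_corrected = rxy / sqrt(rxx * ryy)
= 0.47 / sqrt(0.67 * 0.83)
= 0.47 / sqrt(0.5561)
= 0.47 / 0.745721
r_corrected = 0.6303

0.6303


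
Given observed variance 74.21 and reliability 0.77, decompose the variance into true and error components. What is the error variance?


var_true = rxx * var_obs = 0.77 * 74.21 = 57.1417
var_error = var_obs - var_true
var_error = 74.21 - 57.1417
var_error = 17.0683

17.0683


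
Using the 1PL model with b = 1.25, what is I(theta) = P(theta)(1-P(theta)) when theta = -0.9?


P = 1/(1+exp(-(-0.9-1.25))) = 0.1043
I = P*(1-P) = 0.1043 * 0.8957
I = 0.0934

0.0934


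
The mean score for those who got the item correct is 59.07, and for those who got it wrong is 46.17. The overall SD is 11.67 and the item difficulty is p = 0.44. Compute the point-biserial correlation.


q = 1 - p = 0.56
rpb = ((M1 - M0) / SD) * sqrt(p * q)
rpb = ((59.07 - 46.17) / 11.67) * sqrt(0.44 * 0.56)
rpb = 0.5487

0.5487


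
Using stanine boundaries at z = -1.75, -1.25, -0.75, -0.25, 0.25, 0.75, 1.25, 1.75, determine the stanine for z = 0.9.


Stanine boundaries: [-1.75, -1.25, -0.75, -0.25, 0.25, 0.75, 1.25, 1.75]
z = 0.9
Check each boundary:
  z >= -1.75 -> could be stanine 2
  z >= -1.25 -> could be stanine 3
  z >= -0.75 -> could be stanine 4
  z >= -0.25 -> could be stanine 5
  z >= 0.25 -> could be stanine 6
  z >= 0.75 -> could be stanine 7
  z < 1.25
  z < 1.75
Highest qualifying boundary gives stanine = 7

7


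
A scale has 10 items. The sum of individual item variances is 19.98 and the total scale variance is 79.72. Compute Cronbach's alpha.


alpha = (k/(k-1)) * (1 - sum(si^2)/s_total^2)
= (10/9) * (1 - 19.98/79.72)
alpha = 0.8326

0.8326


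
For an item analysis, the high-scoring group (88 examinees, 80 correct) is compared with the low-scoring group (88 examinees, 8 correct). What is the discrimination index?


p_upper = 80/88 = 0.9091
p_lower = 8/88 = 0.0909
D = 0.9091 - 0.0909 = 0.8182

0.8182


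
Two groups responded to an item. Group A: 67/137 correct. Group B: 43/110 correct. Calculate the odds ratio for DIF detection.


Odds_A = 67/70 = 0.9571
Odds_B = 43/67 = 0.6418
OR = Odds_A / Odds_B = 0.9571 / 0.6418
Exactly, OR = (67 * 67) / (70 * 43) = 4489 / 3010
OR = 1.4914

1.4914


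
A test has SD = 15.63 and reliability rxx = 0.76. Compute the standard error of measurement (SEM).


SEM = SD * sqrt(1 - rxx)
SEM = 15.63 * sqrt(1 - 0.76)
SEM = 15.63 * sqrt(0.24) = 15.63 * 0.489898
SEM = 7.6571

7.6571


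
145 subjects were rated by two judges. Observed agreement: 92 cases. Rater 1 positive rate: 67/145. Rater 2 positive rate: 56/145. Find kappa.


P_o = 92/145 = 0.634483
P_e = (67*56 + 78*89) / 21025 = 0.508633
kappa = (P_o - P_e) / (1 - P_e)
kappa = (0.634483 - 0.508633) / (1 - 0.508633)
kappa = 0.2561

0.2561


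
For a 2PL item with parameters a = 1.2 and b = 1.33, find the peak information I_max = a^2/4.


For 2PL, max info at theta = b = 1.33
I_max = a^2 / 4 = 1.2^2 / 4
= 1.44 / 4
I_max = 0.36

0.36


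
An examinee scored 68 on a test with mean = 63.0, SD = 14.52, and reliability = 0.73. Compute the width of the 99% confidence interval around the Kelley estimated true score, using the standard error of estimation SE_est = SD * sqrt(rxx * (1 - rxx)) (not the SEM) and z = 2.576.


True score estimate = 0.73*68 + 0.27*63.0 = 66.65
SE_est = SD * sqrt(rxx * (1 - rxx)) = 14.52 * sqrt(0.73 * 0.27) = 14.52 * sqrt(0.1971) = 6.446291
CI = T_est +/- z * SE_est, so width = 2 * z * SE_est = 2 * 2.576 * 6.446291
Width = 33.2113

33.2113


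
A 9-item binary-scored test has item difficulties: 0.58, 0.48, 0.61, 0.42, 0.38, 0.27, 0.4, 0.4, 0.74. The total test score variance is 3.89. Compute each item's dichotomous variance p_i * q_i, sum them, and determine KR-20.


For each item, compute p_i * q_i:
  Item 1: 0.58 * 0.42 = 0.2436
  Item 2: 0.48 * 0.52 = 0.2496
  Item 3: 0.61 * 0.39 = 0.2379
  Item 4: 0.42 * 0.58 = 0.2436
  Item 5: 0.38 * 0.62 = 0.2356
  Item 6: 0.27 * 0.73 = 0.1971
  Item 7: 0.4 * 0.6 = 0.24
  Item 8: 0.4 * 0.6 = 0.24
  Item 9: 0.74 * 0.26 = 0.1924
Sum(p_i * q_i) = 0.2436 + 0.2496 + 0.2379 + 0.2436 + 0.2356 + 0.1971 + 0.24 + 0.24 + 0.1924 = 2.0798
KR-20 = (k/(k-1)) * (1 - Sum(p_i*q_i) / Var_total)
= (9/8) * (1 - 2.0798/3.89)
= 1.125 * 0.4653
KR-20 = 0.5235

0.5235


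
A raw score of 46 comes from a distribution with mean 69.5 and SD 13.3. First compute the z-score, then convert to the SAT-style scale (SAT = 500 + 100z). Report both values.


z = (X - mean) / SD = (46 - 69.5) / 13.3
z = -23.5 / 13.3
z = -1.7669
SAT-scale = SAT = 500 + 100z
Carry z at full precision (z = -23.5 / 13.3) into the conversion:
SAT-scale = 500 + 100 * (-23.5 / 13.3) = 500 + -2350 / 13.3
SAT-scale = 500 + -176.6917
SAT-scale = 323.3083

323.3083


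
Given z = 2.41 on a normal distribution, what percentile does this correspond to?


CDF(z) = 0.5 * (1 + erf(z/sqrt(2)))
erf(1.7041) = 0.984
CDF = 0.992
Percentile rank = 0.992 * 100 = 99.2

99.2


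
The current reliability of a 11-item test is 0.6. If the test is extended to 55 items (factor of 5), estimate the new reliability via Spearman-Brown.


r_new = (n * rxx) / (1 + (n-1) * rxx)
r_new = (5 * 0.6) / (1 + 4 * 0.6)
r_new = 3.0 / 3.4
r_new = 0.8824

0.8824


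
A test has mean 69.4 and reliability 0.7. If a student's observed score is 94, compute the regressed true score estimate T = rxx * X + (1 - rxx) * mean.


T_est = rxx * X + (1 - rxx) * mean
T_est = 0.7 * 94 + 0.3 * 69.4
T_est = 65.8 + 20.82
T_est = 86.62

86.62


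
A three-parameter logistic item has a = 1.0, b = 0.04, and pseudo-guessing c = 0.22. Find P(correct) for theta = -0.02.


logit = 1.0*(-0.02 - 0.04) = -0.06
P* = 1/(1 + exp(--0.06)) = 0.485
P = 0.22 + (1 - 0.22) * 0.485
P = 0.5983

0.5983


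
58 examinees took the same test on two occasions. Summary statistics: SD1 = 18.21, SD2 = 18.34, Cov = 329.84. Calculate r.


r = cov(X,Y) / (SD_X * SD_Y)
r = 329.84 / (18.21 * 18.34)
r = 329.84 / 333.9714
r = 0.9876

0.9876


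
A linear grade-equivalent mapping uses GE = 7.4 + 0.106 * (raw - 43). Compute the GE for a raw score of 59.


raw - median = 59 - 43 = 16
slope * diff = 0.106 * 16 = 1.696
GE = 7.4 + 1.696
GE = 9.096

9.096


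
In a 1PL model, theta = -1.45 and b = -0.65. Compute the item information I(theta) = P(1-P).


P = 1/(1+exp(-(-1.45--0.65))) = 0.31
I = P*(1-P) = 0.31 * 0.69
I = 0.2139

0.2139


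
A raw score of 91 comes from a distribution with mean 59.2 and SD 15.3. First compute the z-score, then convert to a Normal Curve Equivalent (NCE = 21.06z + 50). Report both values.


z = (X - mean) / SD = (91 - 59.2) / 15.3
z = 31.8 / 15.3
z = 2.0784
NCE = NCE = 21.06z + 50
Carry z at full precision (z = 31.8 / 15.3) into the conversion:
NCE = 21.06 * (31.8 / 15.3) + 50 = 669.708 / 15.3 + 50
NCE = 43.7718 + 50
NCE = 93.7718

93.7718


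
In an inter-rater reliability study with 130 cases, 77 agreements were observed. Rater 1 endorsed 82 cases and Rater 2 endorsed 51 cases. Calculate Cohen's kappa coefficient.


P_o = 77/130 = 0.592308
P_e = (82*51 + 48*79) / 16900 = 0.471834
kappa = (P_o - P_e) / (1 - P_e)
kappa = (0.592308 - 0.471834) / (1 - 0.471834)
kappa = 0.2281

0.2281


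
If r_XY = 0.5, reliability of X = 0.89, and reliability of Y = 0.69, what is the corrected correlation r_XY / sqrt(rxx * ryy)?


r_corrected = rxy / sqrt(rxx * ryy)
= 0.5 / sqrt(0.89 * 0.69)
= 0.5 / sqrt(0.6141)
= 0.5 / 0.783645
r_corrected = 0.638

0.638


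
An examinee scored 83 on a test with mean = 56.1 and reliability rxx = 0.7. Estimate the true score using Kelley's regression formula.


T_est = rxx * X + (1 - rxx) * mean
T_est = 0.7 * 83 + 0.3 * 56.1
T_est = 58.1 + 16.83
T_est = 74.93

74.93


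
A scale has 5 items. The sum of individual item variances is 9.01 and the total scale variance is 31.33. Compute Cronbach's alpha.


alpha = (k/(k-1)) * (1 - sum(si^2)/s_total^2)
= (5/4) * (1 - 9.01/31.33)
alpha = 0.8905

0.8905


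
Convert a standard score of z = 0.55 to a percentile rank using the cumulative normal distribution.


CDF(z) = 0.5 * (1 + erf(z/sqrt(2)))
erf(0.3889) = 0.4177
CDF = 0.7088
Percentile rank = 0.7088 * 100 = 70.88

70.88


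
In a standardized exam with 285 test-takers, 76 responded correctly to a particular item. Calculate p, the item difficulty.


Item difficulty p = number correct / total examinees
p = 76 / 285
p = 0.2667

0.2667


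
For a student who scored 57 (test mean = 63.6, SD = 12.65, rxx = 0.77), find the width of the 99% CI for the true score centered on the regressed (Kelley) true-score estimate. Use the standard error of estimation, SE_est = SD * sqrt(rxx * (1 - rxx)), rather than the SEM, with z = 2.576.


True score estimate = 0.77*57 + 0.23*63.6 = 58.518
SE_est = SD * sqrt(rxx * (1 - rxx)) = 12.65 * sqrt(0.77 * 0.23) = 12.65 * sqrt(0.1771) = 5.323531
CI = T_est +/- z * SE_est, so width = 2 * z * SE_est = 2 * 2.576 * 5.323531
Width = 27.4268

27.4268


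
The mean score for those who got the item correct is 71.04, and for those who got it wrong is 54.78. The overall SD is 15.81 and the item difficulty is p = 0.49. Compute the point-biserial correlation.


q = 1 - p = 0.51
rpb = ((M1 - M0) / SD) * sqrt(p * q)
rpb = ((71.04 - 54.78) / 15.81) * sqrt(0.49 * 0.51)
rpb = 0.5141

0.5141


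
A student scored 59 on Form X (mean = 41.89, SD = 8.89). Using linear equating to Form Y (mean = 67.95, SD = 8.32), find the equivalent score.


slope = SD_Y / SD_X = 8.32 / 8.89 ~ 0.9359
intercept = mean_Y - slope * mean_X = 67.95 - (8.32 / 8.89) * 41.89 ~ 28.7459
Y = slope * X + intercept. To avoid rounding drift from the rounded slope/intercept, evaluate the equivalent form Y = mean_Y + SD_Y * (X - mean_X) / SD_X at full precision:
Y = 67.95 + 8.32 * (59 - 41.89) / 8.89
Y = 67.95 + 8.32 * 17.11 / 8.89
Y = 67.95 + 142.3552 / 8.89
Y = 67.95 + 16.013
Y = 83.963

83.963


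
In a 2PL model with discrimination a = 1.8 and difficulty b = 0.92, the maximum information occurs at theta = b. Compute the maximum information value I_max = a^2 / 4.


For 2PL, max info at theta = b = 0.92
I_max = a^2 / 4 = 1.8^2 / 4
= 3.24 / 4
I_max = 0.81

0.81


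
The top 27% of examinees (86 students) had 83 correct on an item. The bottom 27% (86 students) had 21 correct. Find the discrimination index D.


p_upper = 83/86 = 0.9651
p_lower = 21/86 = 0.2442
D = 0.9651 - 0.2442 = 0.7209

0.7209


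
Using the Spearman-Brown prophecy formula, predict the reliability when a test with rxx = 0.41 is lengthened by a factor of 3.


r_new = (n * rxx) / (1 + (n-1) * rxx)
r_new = (3 * 0.41) / (1 + 2 * 0.41)
r_new = 1.23 / 1.82
r_new = 0.6758

0.6758


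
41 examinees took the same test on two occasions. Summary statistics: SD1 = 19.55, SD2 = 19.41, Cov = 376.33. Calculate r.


r = cov(X,Y) / (SD_X * SD_Y)
r = 376.33 / (19.55 * 19.41)
r = 376.33 / 379.4655
r = 0.9917

0.9917


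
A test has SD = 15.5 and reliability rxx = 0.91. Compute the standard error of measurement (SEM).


SEM = SD * sqrt(1 - rxx)
SEM = 15.5 * sqrt(1 - 0.91)
SEM = 15.5 * sqrt(0.09) = 15.5 * 0.3
SEM = 4.65

4.65


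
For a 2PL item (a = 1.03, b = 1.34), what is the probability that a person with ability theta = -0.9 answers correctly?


a*(theta - b) = 1.03 * (-0.9 - 1.34) = -2.3072
exp(--2.3072) = 10.0463
P = 1 / (1 + 10.0463)
P = 0.0905

0.0905


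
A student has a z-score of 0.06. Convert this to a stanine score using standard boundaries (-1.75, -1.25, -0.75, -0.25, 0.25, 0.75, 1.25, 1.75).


Stanine boundaries: [-1.75, -1.25, -0.75, -0.25, 0.25, 0.75, 1.25, 1.75]
z = 0.06
Check each boundary:
  z >= -1.75 -> could be stanine 2
  z >= -1.25 -> could be stanine 3
  z >= -0.75 -> could be stanine 4
  z >= -0.25 -> could be stanine 5
  z < 0.25
  z < 0.75
  z < 1.25
  z < 1.75
Highest qualifying boundary gives stanine = 5

5


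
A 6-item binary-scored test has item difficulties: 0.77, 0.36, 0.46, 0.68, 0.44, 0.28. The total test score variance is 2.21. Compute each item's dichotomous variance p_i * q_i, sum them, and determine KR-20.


For each item, compute p_i * q_i:
  Item 1: 0.77 * 0.23 = 0.1771
  Item 2: 0.36 * 0.64 = 0.2304
  Item 3: 0.46 * 0.54 = 0.2484
  Item 4: 0.68 * 0.32 = 0.2176
  Item 5: 0.44 * 0.56 = 0.2464
  Item 6: 0.28 * 0.72 = 0.2016
Sum(p_i * q_i) = 0.1771 + 0.2304 + 0.2484 + 0.2176 + 0.2464 + 0.2016 = 1.3215
KR-20 = (k/(k-1)) * (1 - Sum(p_i*q_i) / Var_total)
= (6/5) * (1 - 1.3215/2.21)
= 1.2 * 0.402
KR-20 = 0.4824

0.4824


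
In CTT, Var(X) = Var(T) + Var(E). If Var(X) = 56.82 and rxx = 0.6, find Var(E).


var_true = rxx * var_obs = 0.6 * 56.82 = 34.092
var_error = var_obs - var_true
var_error = 56.82 - 34.092
var_error = 22.728

22.728


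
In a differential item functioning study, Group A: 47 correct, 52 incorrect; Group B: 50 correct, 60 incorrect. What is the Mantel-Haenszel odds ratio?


Odds_A = 47/52 = 0.9038
Odds_B = 50/60 = 0.8333
OR = Odds_A / Odds_B = 0.9038 / 0.8333
Exactly, OR = (47 * 60) / (52 * 50) = 2820 / 2600
OR = 1.0846

1.0846


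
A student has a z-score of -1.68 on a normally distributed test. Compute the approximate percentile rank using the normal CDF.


CDF(z) = 0.5 * (1 + erf(z/sqrt(2)))
erf(-1.1879) = -0.907
CDF = 0.0465
Percentile rank = 0.0465 * 100 = 4.65

4.65


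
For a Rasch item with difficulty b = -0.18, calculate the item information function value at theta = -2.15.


P = 1/(1+exp(-(-2.15--0.18))) = 0.1224
I = P*(1-P) = 0.1224 * 0.8776
I = 0.1074

0.1074


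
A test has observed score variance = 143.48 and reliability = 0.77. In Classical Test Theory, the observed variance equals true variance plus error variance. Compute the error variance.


var_true = rxx * var_obs = 0.77 * 143.48 = 110.4796
var_error = var_obs - var_true
var_error = 143.48 - 110.4796
var_error = 33.0004

33.0004


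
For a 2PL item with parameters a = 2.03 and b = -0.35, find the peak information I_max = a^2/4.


For 2PL, max info at theta = b = -0.35
I_max = a^2 / 4 = 2.03^2 / 4
= 4.1209 / 4
I_max = 1.0302

1.0302


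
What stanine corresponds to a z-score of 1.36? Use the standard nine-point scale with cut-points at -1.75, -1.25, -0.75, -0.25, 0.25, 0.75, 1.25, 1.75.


Stanine boundaries: [-1.75, -1.25, -0.75, -0.25, 0.25, 0.75, 1.25, 1.75]
z = 1.36
Check each boundary:
  z >= -1.75 -> could be stanine 2
  z >= -1.25 -> could be stanine 3
  z >= -0.75 -> could be stanine 4
  z >= -0.25 -> could be stanine 5
  z >= 0.25 -> could be stanine 6
  z >= 0.75 -> could be stanine 7
  z >= 1.25 -> could be stanine 8
  z < 1.75
Highest qualifying boundary gives stanine = 8

8


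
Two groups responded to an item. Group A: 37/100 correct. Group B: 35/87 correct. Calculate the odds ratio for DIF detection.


Odds_A = 37/63 = 0.5873
Odds_B = 35/52 = 0.6731
OR = Odds_A / Odds_B = 0.5873 / 0.6731
Exactly, OR = (37 * 52) / (63 * 35) = 1924 / 2205
OR = 0.8726

0.8726


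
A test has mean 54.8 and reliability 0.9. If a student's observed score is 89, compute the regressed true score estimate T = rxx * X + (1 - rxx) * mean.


T_est = rxx * X + (1 - rxx) * mean
T_est = 0.9 * 89 + 0.1 * 54.8
T_est = 80.1 + 5.48
T_est = 85.58

85.58


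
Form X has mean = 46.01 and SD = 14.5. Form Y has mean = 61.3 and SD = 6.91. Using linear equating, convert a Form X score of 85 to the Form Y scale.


slope = SD_Y / SD_X = 6.91 / 14.5 ~ 0.4766
intercept = mean_Y - slope * mean_X = 61.3 - (6.91 / 14.5) * 46.01 ~ 39.3739
Y = slope * X + intercept. To avoid rounding drift from the rounded slope/intercept, evaluate the equivalent form Y = mean_Y + SD_Y * (X - mean_X) / SD_X at full precision:
Y = 61.3 + 6.91 * (85 - 46.01) / 14.5
Y = 61.3 + 6.91 * 38.99 / 14.5
Y = 61.3 + 269.4209 / 14.5
Y = 61.3 + 18.5808
Y = 79.8808

79.8808


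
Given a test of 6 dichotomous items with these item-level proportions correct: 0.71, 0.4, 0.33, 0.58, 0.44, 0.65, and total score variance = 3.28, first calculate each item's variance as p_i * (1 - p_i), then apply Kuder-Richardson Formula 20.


For each item, compute p_i * q_i:
  Item 1: 0.71 * 0.29 = 0.2059
  Item 2: 0.4 * 0.6 = 0.24
  Item 3: 0.33 * 0.67 = 0.2211
  Item 4: 0.58 * 0.42 = 0.2436
  Item 5: 0.44 * 0.56 = 0.2464
  Item 6: 0.65 * 0.35 = 0.2275
Sum(p_i * q_i) = 0.2059 + 0.24 + 0.2211 + 0.2436 + 0.2464 + 0.2275 = 1.3845
KR-20 = (k/(k-1)) * (1 - Sum(p_i*q_i) / Var_total)
= (6/5) * (1 - 1.3845/3.28)
= 1.2 * 0.5779
KR-20 = 0.6935

0.6935


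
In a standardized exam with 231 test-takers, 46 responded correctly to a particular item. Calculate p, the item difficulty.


Item difficulty p = number correct / total examinees
p = 46 / 231
p = 0.1991

0.1991


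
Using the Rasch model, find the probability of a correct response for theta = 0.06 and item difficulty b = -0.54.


theta - b = 0.06 - -0.54 = 0.6
exp(-(theta - b)) = exp(-0.6) = 0.5488
P = 1 / (1 + 0.5488)
P = 0.6457

0.6457
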